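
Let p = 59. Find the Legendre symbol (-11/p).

First reduce: -11 ≡ 48 (mod 59).
Pull out 2^4: since 59 ≡ 3 (mod 8), (2/59) = -1, so (2/59)^4 = +1.
Reciprocity: 3 ≡ 3 and 59 ≡ 3 (mod 4), so (3/59) = −(59/3).
Reduce top mod 3: now compute (2/3).
Pull out 2: since 3 ≡ 3 (mod 8), (2/3) = -1.
Reached (1/3) = 1. Collecting the sign flips along the way, the symbol is +1.

1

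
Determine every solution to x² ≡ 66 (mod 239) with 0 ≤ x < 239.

117, 122

Since 239 ≡ 3 (mod 4), a square root of 66 is 66^((239+1)/4) = 66^60 mod 239.
Repeated squaring: 66^2≡54, 66^4≡48, 66^8≡153, 66^16≡226, 66^32≡169 (mod 239).
66^60 = 66^(32+16+8+4) ≡ 122 (mod 239).
Check: 122² = 14884 ≡ 66 (mod 239). The two roots are 117 and 122.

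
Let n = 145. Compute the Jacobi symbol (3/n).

1

Reciprocity: 3 ≡ 3 and 145 ≡ 1 (mod 4), so (3/145) = +(145/3).
Reduce top mod 3: now compute (1/3).
Reached (1/3) = 1. Collecting the sign flips along the way, the symbol is +1.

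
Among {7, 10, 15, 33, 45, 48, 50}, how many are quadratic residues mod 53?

(7/53) = +1 → QR.
(10/53) = +1 → QR.
(15/53) = +1 → QR.
(33/53) = -1 → non-residue.
(45/53) = -1 → non-residue.
(48/53) = -1 → non-residue.
(50/53) = -1 → non-residue.
Total quadratic residues among the 7: 3.

3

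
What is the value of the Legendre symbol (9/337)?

1

Euler's criterion: (9/337) ≡ 9^168 (mod 337).
9^2 ≡ 81 (mod 337)
9^4 ≡ 158 (mod 337)
9^8 ≡ 26 (mod 337)
9^16 ≡ 2 (mod 337)
9^32 ≡ 4 (mod 337)
9^64 ≡ 16 (mod 337)
9^128 ≡ 256 (mod 337)
9^168 = 9^(128+32+8) ≡ 1 (mod 337).
Result is 1, so (9/337) = 1.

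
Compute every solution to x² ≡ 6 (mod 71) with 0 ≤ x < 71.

19, 52

Since 71 ≡ 3 (mod 4), a square root of 6 is 6^((71+1)/4) = 6^18 mod 71.
Repeated squaring: 6^2≡36, 6^4≡18, 6^8≡40, 6^16≡38 (mod 71).
6^18 = 6^(16+2) ≡ 19 (mod 71).
Check: 19² = 361 ≡ 6 (mod 71). The two roots are 19 and 52.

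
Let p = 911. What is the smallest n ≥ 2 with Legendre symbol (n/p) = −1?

7

(2/911) = +1, so 2 is a residue.
(3/911) = +1, so 3 is a residue.
(4/911) = +1, so 4 is a residue.
(5/911) = +1, so 5 is a residue.
(6/911) = +1, so 6 is a residue.
(7/911) = −1, so 7 is the smallest positive non-residue mod 911.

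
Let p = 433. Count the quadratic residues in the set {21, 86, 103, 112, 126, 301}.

(21/433) = -1 → non-residue.
(86/433) = -1 → non-residue.
(103/433) = -1 → non-residue.
(112/433) = -1 → non-residue.
(126/433) = -1 → non-residue.
(301/433) = +1 → QR.
Total quadratic residues among the 6: 1.

1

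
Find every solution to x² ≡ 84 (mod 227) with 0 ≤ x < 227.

Since 227 ≡ 3 (mod 4), a square root of 84 is 84^((227+1)/4) = 84^57 mod 227.
Repeated squaring: 84^2≡19, 84^4≡134, 84^8≡23, 84^16≡75, 84^32≡177 (mod 227).
84^57 = 84^(32+16+8+1) ≡ 159 (mod 227).
Check: 159² = 25281 ≡ 84 (mod 227). The two roots are 68 and 159.

68, 159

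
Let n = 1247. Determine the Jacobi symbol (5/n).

-1

Reciprocity: 5 ≡ 1 and 1247 ≡ 3 (mod 4), so (5/1247) = +(1247/5).
Reduce top mod 5: now compute (2/5).
Pull out 2: since 5 ≡ 5 (mod 8), (2/5) = -1.
Reached (1/5) = 1. Collecting the sign flips along the way, the symbol is -1.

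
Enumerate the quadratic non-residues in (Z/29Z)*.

2, 3, 8, 10, 11, 12, 14, 15, 17, 18, 19, 21, 26, 27

Square k = 1,…,14 (k and 29−k give the same square):
1²=1, 2²=4, 3²=9, 4²=16, 5²=25, 6²≡7, 7²≡20, 8²≡6, 9²≡23, 10²≡13, 11²≡5, 12²≡28, 13²≡24, 14²≡22 (mod 29).
The residues are {1, 4, 5, 6, 7, 9, 13, 16, 20, 22, 23, 24, 25, 28}; the non-residues are the remaining 14 nonzero classes.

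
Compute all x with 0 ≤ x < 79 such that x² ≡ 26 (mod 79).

37, 42

Since 79 ≡ 3 (mod 4), a square root of 26 is 26^((79+1)/4) = 26^20 mod 79.
Repeated squaring: 26^2≡44, 26^4≡40, 26^8≡20, 26^16≡5 (mod 79).
26^20 = 26^(16+4) ≡ 42 (mod 79).
Check: 42² = 1764 ≡ 26 (mod 79). The two roots are 37 and 42.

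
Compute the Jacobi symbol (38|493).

Pull out 2: since 493 ≡ 5 (mod 8), (2/493) = -1.
Reciprocity: 19 ≡ 3 and 493 ≡ 1 (mod 4), so (19/493) = +(493/19).
Reduce top mod 19: now compute (18/19).
Pull out 2: since 19 ≡ 3 (mod 8), (2/19) = -1.
Reciprocity: 9 ≡ 1 and 19 ≡ 3 (mod 4), so (9/19) = +(19/9).
Reduce top mod 9: now compute (1/9).
Reached (1/9) = 1. Collecting the sign flips along the way, the symbol is +1.

1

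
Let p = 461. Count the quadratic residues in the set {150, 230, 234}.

2

(150/461) = +1 → QR.
(230/461) = -1 → non-residue.
(234/461) = +1 → QR.
Total quadratic residues among the 3: 2.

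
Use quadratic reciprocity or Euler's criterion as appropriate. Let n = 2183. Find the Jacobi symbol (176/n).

Pull out 2^4: since 2183 ≡ 7 (mod 8), (2/2183) = +1, so (2/2183)^4 = +1.
Reciprocity: 11 ≡ 3 and 2183 ≡ 3 (mod 4), so (11/2183) = −(2183/11).
Reduce top mod 11: now compute (5/11).
Reciprocity: 5 ≡ 1 and 11 ≡ 3 (mod 4), so (5/11) = +(11/5).
Reduce top mod 5: now compute (1/5).
Reached (1/5) = 1. Collecting the sign flips along the way, the symbol is -1.

-1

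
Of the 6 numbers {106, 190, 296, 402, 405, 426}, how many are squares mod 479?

2

(106/479) = -1 → non-residue.
(190/479) = -1 → non-residue.
(296/479) = -1 → non-residue.
(402/479) = -1 → non-residue.
(405/479) = +1 → QR.
(426/479) = +1 → QR.
Total quadratic residues among the 6: 2.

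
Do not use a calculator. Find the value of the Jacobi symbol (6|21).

Pull out 2: since 21 ≡ 5 (mod 8), (2/21) = -1.
Reciprocity: 3 ≡ 3 and 21 ≡ 1 (mod 4), so (3/21) = +(21/3).
Reduce top mod 3: now compute (0/3).
Top reduces to 0: gcd > 1, so the symbol is 0.

0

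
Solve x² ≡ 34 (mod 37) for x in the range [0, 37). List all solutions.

16, 21

37 ≡ 1 (mod 4), so we find a root by search.
Trying successive values, 16² = 256 ≡ 34 (mod 37). The other root is 37 − 16 = 21.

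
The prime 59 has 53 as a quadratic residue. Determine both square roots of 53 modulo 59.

17, 42

Since 59 ≡ 3 (mod 4), a square root of 53 is 53^((59+1)/4) = 53^15 mod 59.
Repeated squaring: 53^2≡36, 53^4≡57, 53^8≡4 (mod 59).
53^15 = 53^(8+4+2+1) ≡ 17 (mod 59).
Check: 17² = 289 ≡ 53 (mod 59). The two roots are 17 and 42.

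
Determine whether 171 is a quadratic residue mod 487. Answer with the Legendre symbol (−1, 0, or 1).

Reciprocity: 171 ≡ 3 and 487 ≡ 3 (mod 4), so (171/487) = −(487/171).
Reduce top mod 171: now compute (145/171).
Reciprocity: 145 ≡ 1 and 171 ≡ 3 (mod 4), so (145/171) = +(171/145).
Reduce top mod 145: now compute (26/145).
Pull out 2: since 145 ≡ 1 (mod 8), (2/145) = +1.
Reciprocity: 13 ≡ 1 and 145 ≡ 1 (mod 4), so (13/145) = +(145/13).
Reduce top mod 13: now compute (2/13).
Pull out 2: since 13 ≡ 5 (mod 8), (2/13) = -1.
Reached (1/13) = 1. Collecting the sign flips along the way, the symbol is +1.

1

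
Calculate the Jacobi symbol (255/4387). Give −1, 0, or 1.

1

Reciprocity: 255 ≡ 3 and 4387 ≡ 3 (mod 4), so (255/4387) = −(4387/255).
Reduce top mod 255: now compute (52/255).
Pull out 2^2: since 255 ≡ 7 (mod 8), (2/255) = +1, so (2/255)^2 = +1.
Reciprocity: 13 ≡ 1 and 255 ≡ 3 (mod 4), so (13/255) = +(255/13).
Reduce top mod 13: now compute (8/13).
Pull out 2^3: since 13 ≡ 5 (mod 8), (2/13) = -1, so (2/13)^3 = -1.
Reached (1/13) = 1. Collecting the sign flips along the way, the symbol is +1.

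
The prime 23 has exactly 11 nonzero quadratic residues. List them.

1,2,3,4,6,8,9,12,13,16,18

Square k = 1,…,11 (k and 23−k give the same square):
1²=1, 2²=4, 3²=9, 4²=16, 5²≡2, 6²≡13, 7²≡3, 8²≡18, 9²≡12, 10²≡8, 11²≡6 (mod 23).
So the quadratic residues mod 23 are {1, 2, 3, 4, 6, 8, 9, 12, 13, 16, 18}.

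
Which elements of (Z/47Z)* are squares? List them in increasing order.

1, 2, 3, 4, 6, 7, 8, 9, 12, 14, 16, 17, 18, 21, 24, 25, 27, 28, 32, 34, 36, 37, 42

Square k = 1,…,23 (k and 47−k give the same square):
1²=1, 2²=4, 3²=9, 4²=16, 5²=25, 6²=36, 7²≡2, 8²≡17, 9²≡34, 10²≡6, 11²≡27, 12²≡3, 13²≡28, 14²≡8, 15²≡37, 16²≡21, 17²≡7, 18²≡42, 19²≡32, 20²≡24, 21²≡18, 22²≡14, 23²≡12 (mod 47).
So the quadratic residues mod 47 are {1, 2, 3, 4, 6, 7, 8, 9, 12, 14, 16, 17, 18, 21, 24, 25, 27, 28, 32, 34, 36, 37, 42}.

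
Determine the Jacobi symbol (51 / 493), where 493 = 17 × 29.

0

Reciprocity: 51 ≡ 3 and 493 ≡ 1 (mod 4), so (51/493) = +(493/51).
Reduce top mod 51: now compute (34/51).
Pull out 2: since 51 ≡ 3 (mod 8), (2/51) = -1.
Reciprocity: 17 ≡ 1 and 51 ≡ 3 (mod 4), so (17/51) = +(51/17).
Reduce top mod 17: now compute (0/17).
Top reduces to 0: gcd > 1, so the symbol is 0.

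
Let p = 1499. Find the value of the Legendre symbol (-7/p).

First reduce: -7 ≡ 1492 (mod 1499).
Pull out 2^2: since 1499 ≡ 3 (mod 8), (2/1499) = -1, so (2/1499)^2 = +1.
Reciprocity: 373 ≡ 1 and 1499 ≡ 3 (mod 4), so (373/1499) = +(1499/373).
Reduce top mod 373: now compute (7/373).
Reciprocity: 7 ≡ 3 and 373 ≡ 1 (mod 4), so (7/373) = +(373/7).
Reduce top mod 7: now compute (2/7).
Pull out 2: since 7 ≡ 7 (mod 8), (2/7) = +1.
Reached (1/7) = 1. Collecting the sign flips along the way, the symbol is +1.

1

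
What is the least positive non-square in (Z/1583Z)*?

5

(2/1583) = +1, so 2 is a residue.
(3/1583) = +1, so 3 is a residue.
(4/1583) = +1, so 4 is a residue.
(5/1583) = −1, so 5 is the smallest positive non-residue mod 1583.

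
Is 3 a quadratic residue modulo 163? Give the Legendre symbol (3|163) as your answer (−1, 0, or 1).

Euler's criterion: (3/163) ≡ 3^81 (mod 163).
3^2 ≡ 9 (mod 163)
3^4 ≡ 81 (mod 163)
3^8 ≡ 41 (mod 163)
3^16 ≡ 51 (mod 163)
3^32 ≡ 156 (mod 163)
3^64 ≡ 49 (mod 163)
3^81 = 3^(64+16+1) ≡ 162 (mod 163).
Result is 162 ≡ −1, so (3/163) = −1.

-1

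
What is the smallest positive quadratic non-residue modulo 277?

2

(2/277) = −1, so 2 is the smallest positive non-residue mod 277.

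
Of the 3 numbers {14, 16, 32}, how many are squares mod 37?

1

(14/37) = -1 → non-residue.
(16/37) = +1 → QR.
(32/37) = -1 → non-residue.
Total quadratic residues among the 3: 1.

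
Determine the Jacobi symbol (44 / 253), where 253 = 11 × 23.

Pull out 2^2: since 253 ≡ 5 (mod 8), (2/253) = -1, so (2/253)^2 = +1.
Reciprocity: 11 ≡ 3 and 253 ≡ 1 (mod 4), so (11/253) = +(253/11).
Reduce top mod 11: now compute (0/11).
Top reduces to 0: gcd > 1, so the symbol is 0.

0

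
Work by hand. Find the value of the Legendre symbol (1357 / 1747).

-1

Reciprocity: 1357 ≡ 1 and 1747 ≡ 3 (mod 4), so (1357/1747) = +(1747/1357).
Reduce top mod 1357: now compute (390/1357).
Pull out 2: since 1357 ≡ 5 (mod 8), (2/1357) = -1.
Reciprocity: 195 ≡ 3 and 1357 ≡ 1 (mod 4), so (195/1357) = +(1357/195).
Reduce top mod 195: now compute (187/195).
Reciprocity: 187 ≡ 3 and 195 ≡ 3 (mod 4), so (187/195) = −(195/187).
Reduce top mod 187: now compute (8/187).
Pull out 2^3: since 187 ≡ 3 (mod 8), (2/187) = -1, so (2/187)^3 = -1.
Reached (1/187) = 1. Collecting the sign flips along the way, the symbol is -1.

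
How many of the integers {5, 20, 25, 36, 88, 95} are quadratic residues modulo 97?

4

(5/97) = -1 → non-residue.
(20/97) = -1 → non-residue.
(25/97) = +1 → QR.
(36/97) = +1 → QR.
(88/97) = +1 → QR.
(95/97) = +1 → QR.
Total quadratic residues among the 6: 4.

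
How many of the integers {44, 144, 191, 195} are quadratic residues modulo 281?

3

(44/281) = -1 → non-residue.
(144/281) = +1 → QR.
(191/281) = +1 → QR.
(195/281) = +1 → QR.
Total quadratic residues among the 4: 3.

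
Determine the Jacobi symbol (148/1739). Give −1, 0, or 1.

0

Pull out 2^2: since 1739 ≡ 3 (mod 8), (2/1739) = -1, so (2/1739)^2 = +1.
Reciprocity: 37 ≡ 1 and 1739 ≡ 3 (mod 4), so (37/1739) = +(1739/37).
Reduce top mod 37: now compute (0/37).
Top reduces to 0: gcd > 1, so the symbol is 0.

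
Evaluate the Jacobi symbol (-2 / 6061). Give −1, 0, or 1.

First reduce: -2 ≡ 6059 (mod 6061).
Reciprocity: 6059 ≡ 3 and 6061 ≡ 1 (mod 4), so (6059/6061) = +(6061/6059).
Reduce top mod 6059: now compute (2/6059).
Pull out 2: since 6059 ≡ 3 (mod 8), (2/6059) = -1.
Reached (1/6059) = 1. Collecting the sign flips along the way, the symbol is -1.

-1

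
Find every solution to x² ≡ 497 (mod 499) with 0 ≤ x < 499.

67, 432

Since 499 ≡ 3 (mod 4), a square root of 497 is 497^((499+1)/4) = 497^125 mod 499.
Repeated squaring: 497^2≡4, 497^4≡16, 497^8≡256, 497^16≡167, 497^32≡444, 497^64≡31 (mod 499).
497^125 = 497^(64+32+16+8+4+1) ≡ 67 (mod 499).
Check: 67² = 4489 ≡ 497 (mod 499). The two roots are 67 and 432.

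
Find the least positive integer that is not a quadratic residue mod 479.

13

(2/479) = +1, so 2 is a residue.
(3/479) = +1, so 3 is a residue.
(4/479) = +1, so 4 is a residue.
(5/479) = +1, so 5 is a residue.
(6/479) = +1, so 6 is a residue.
(7/479) = +1, so 7 is a residue.
(8/479) = +1, so 8 is a residue.
(9/479) = +1, so 9 is a residue.
(10/479) = +1, so 10 is a residue.
(11/479) = +1, so 11 is a residue.
(12/479) = +1, so 12 is a residue.
(13/479) = −1, so 13 is the smallest positive non-residue mod 479.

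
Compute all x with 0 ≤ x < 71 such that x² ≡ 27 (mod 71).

13, 58

Since 71 ≡ 3 (mod 4), a square root of 27 is 27^((71+1)/4) = 27^18 mod 71.
Repeated squaring: 27^2≡19, 27^4≡6, 27^8≡36, 27^16≡18 (mod 71).
27^18 = 27^(16+2) ≡ 58 (mod 71).
Check: 58² = 3364 ≡ 27 (mod 71). The two roots are 13 and 58.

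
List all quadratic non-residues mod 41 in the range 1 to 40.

Square k = 1,…,20 (k and 41−k give the same square):
1²=1, 2²=4, 3²=9, 4²=16, 5²=25, 6²=36, 7²≡8, 8²≡23, 9²≡40, 10²≡18, 11²≡39, 12²≡21, 13²≡5, 14²≡32, 15²≡20, 16²≡10, 17²≡2, 18²≡37, 19²≡33, 20²≡31 (mod 41).
The residues are {1, 2, 4, 5, 8, 9, 10, 16, 18, 20, 21, 23, 25, 31, 32, 33, 36, 37, 39, 40}; the non-residues are the remaining 20 nonzero classes.

3, 6, 7, 11, 12, 13, 14, 15, 17, 19, 22, 24, 26, 27, 28, 29, 30, 34, 35, 38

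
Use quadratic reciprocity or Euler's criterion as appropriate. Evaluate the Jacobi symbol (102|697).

0

Pull out 2: since 697 ≡ 1 (mod 8), (2/697) = +1.
Reciprocity: 51 ≡ 3 and 697 ≡ 1 (mod 4), so (51/697) = +(697/51).
Reduce top mod 51: now compute (34/51).
Pull out 2: since 51 ≡ 3 (mod 8), (2/51) = -1.
Reciprocity: 17 ≡ 1 and 51 ≡ 3 (mod 4), so (17/51) = +(51/17).
Reduce top mod 17: now compute (0/17).
Top reduces to 0: gcd > 1, so the symbol is 0.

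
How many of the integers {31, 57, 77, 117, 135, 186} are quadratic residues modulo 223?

(31/223) = +1 → QR.
(57/223) = -1 → non-residue.
(77/223) = -1 → non-residue.
(117/223) = -1 → non-residue.
(135/223) = +1 → QR.
(186/223) = -1 → non-residue.
Total quadratic residues among the 6: 2.

2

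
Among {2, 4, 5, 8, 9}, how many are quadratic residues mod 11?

(2/11) = -1 → non-residue.
(4/11) = +1 → QR.
(5/11) = +1 → QR.
(8/11) = -1 → non-residue.
(9/11) = +1 → QR.
Total quadratic residues among the 5: 3.

3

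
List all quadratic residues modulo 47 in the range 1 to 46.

Square k = 1,…,23 (k and 47−k give the same square):
1²=1, 2²=4, 3²=9, 4²=16, 5²=25, 6²=36, 7²≡2, 8²≡17, 9²≡34, 10²≡6, 11²≡27, 12²≡3, 13²≡28, 14²≡8, 15²≡37, 16²≡21, 17²≡7, 18²≡42, 19²≡32, 20²≡24, 21²≡18, 22²≡14, 23²≡12 (mod 47).
So the quadratic residues mod 47 are {1, 2, 3, 4, 6, 7, 8, 9, 12, 14, 16, 17, 18, 21, 24, 25, 27, 28, 32, 34, 36, 37, 42}.

1 2 3 4 6 7 8 9 12 14 16 17 18 21 24 25 27 28 32 34 36 37 42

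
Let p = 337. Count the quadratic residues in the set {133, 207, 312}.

1

(133/337) = -1 → non-residue.
(207/337) = -1 → non-residue.
(312/337) = +1 → QR.
Total quadratic residues among the 3: 1.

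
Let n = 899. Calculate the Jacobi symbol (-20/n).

First reduce: -20 ≡ 879 (mod 899).
Reciprocity: 879 ≡ 3 and 899 ≡ 3 (mod 4), so (879/899) = −(899/879).
Reduce top mod 879: now compute (20/879).
Pull out 2^2: since 879 ≡ 7 (mod 8), (2/879) = +1, so (2/879)^2 = +1.
Reciprocity: 5 ≡ 1 and 879 ≡ 3 (mod 4), so (5/879) = +(879/5).
Reduce top mod 5: now compute (4/5).
Pull out 2^2: since 5 ≡ 5 (mod 8), (2/5) = -1, so (2/5)^2 = +1.
Reached (1/5) = 1. Collecting the sign flips along the way, the symbol is -1.

-1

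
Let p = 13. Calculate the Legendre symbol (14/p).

Euler's criterion: (14/13) ≡ 1^6 (mod 13).
1^2 ≡ 1 (mod 13)
1^4 ≡ 1 (mod 13)
1^6 = 1^(4+2) ≡ 1 (mod 13).
Result is 1, so (14/13) = 1.

1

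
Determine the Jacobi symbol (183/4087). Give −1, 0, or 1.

Reciprocity: 183 ≡ 3 and 4087 ≡ 3 (mod 4), so (183/4087) = −(4087/183).
Reduce top mod 183: now compute (61/183).
Reciprocity: 61 ≡ 1 and 183 ≡ 3 (mod 4), so (61/183) = +(183/61).
Reduce top mod 61: now compute (0/61).
Top reduces to 0: gcd > 1, so the symbol is 0.

0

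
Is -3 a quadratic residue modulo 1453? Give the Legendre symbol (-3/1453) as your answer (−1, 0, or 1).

1

First reduce: -3 ≡ 1450 (mod 1453).
Pull out 2: since 1453 ≡ 5 (mod 8), (2/1453) = -1.
Reciprocity: 725 ≡ 1 and 1453 ≡ 1 (mod 4), so (725/1453) = +(1453/725).
Reduce top mod 725: now compute (3/725).
Reciprocity: 3 ≡ 3 and 725 ≡ 1 (mod 4), so (3/725) = +(725/3).
Reduce top mod 3: now compute (2/3).
Pull out 2: since 3 ≡ 3 (mod 8), (2/3) = -1.
Reached (1/3) = 1. Collecting the sign flips along the way, the symbol is +1.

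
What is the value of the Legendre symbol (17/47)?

Euler's criterion: (17/47) ≡ 17^23 (mod 47).
17^2 ≡ 7 (mod 47)
17^4 ≡ 2 (mod 47)
17^8 ≡ 4 (mod 47)
17^16 ≡ 16 (mod 47)
17^23 = 17^(16+4+2+1) ≡ 1 (mod 47).
Result is 1, so (17/47) = 1.

1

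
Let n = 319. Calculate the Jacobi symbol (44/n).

0

Pull out 2^2: since 319 ≡ 7 (mod 8), (2/319) = +1, so (2/319)^2 = +1.
Reciprocity: 11 ≡ 3 and 319 ≡ 3 (mod 4), so (11/319) = −(319/11).
Reduce top mod 11: now compute (0/11).
Top reduces to 0: gcd > 1, so the symbol is 0.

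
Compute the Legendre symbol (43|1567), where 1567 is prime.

1

Reciprocity: 43 ≡ 3 and 1567 ≡ 3 (mod 4), so (43/1567) = −(1567/43).
Reduce top mod 43: now compute (19/43).
Reciprocity: 19 ≡ 3 and 43 ≡ 3 (mod 4), so (19/43) = −(43/19).
Reduce top mod 19: now compute (5/19).
Reciprocity: 5 ≡ 1 and 19 ≡ 3 (mod 4), so (5/19) = +(19/5).
Reduce top mod 5: now compute (4/5).
Pull out 2^2: since 5 ≡ 5 (mod 8), (2/5) = -1, so (2/5)^2 = +1.
Reached (1/5) = 1. Collecting the sign flips along the way, the symbol is +1.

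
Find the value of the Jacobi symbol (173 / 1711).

-1

Reciprocity: 173 ≡ 1 and 1711 ≡ 3 (mod 4), so (173/1711) = +(1711/173).
Reduce top mod 173: now compute (154/173).
Pull out 2: since 173 ≡ 5 (mod 8), (2/173) = -1.
Reciprocity: 77 ≡ 1 and 173 ≡ 1 (mod 4), so (77/173) = +(173/77).
Reduce top mod 77: now compute (19/77).
Reciprocity: 19 ≡ 3 and 77 ≡ 1 (mod 4), so (19/77) = +(77/19).
Reduce top mod 19: now compute (1/19).
Reached (1/19) = 1. Collecting the sign flips along the way, the symbol is -1.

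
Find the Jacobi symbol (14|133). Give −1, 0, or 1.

0

Pull out 2: since 133 ≡ 5 (mod 8), (2/133) = -1.
Reciprocity: 7 ≡ 3 and 133 ≡ 1 (mod 4), so (7/133) = +(133/7).
Reduce top mod 7: now compute (0/7).
Top reduces to 0: gcd > 1, so the symbol is 0.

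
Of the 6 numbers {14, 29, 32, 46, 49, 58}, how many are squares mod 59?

(14/59) = -1 → non-residue.
(29/59) = +1 → QR.
(32/59) = -1 → non-residue.
(46/59) = +1 → QR.
(49/59) = +1 → QR.
(58/59) = -1 → non-residue.
Total quadratic residues among the 6: 3.

3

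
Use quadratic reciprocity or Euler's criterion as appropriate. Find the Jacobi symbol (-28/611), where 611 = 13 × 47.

First reduce: -28 ≡ 583 (mod 611).
Reciprocity: 583 ≡ 3 and 611 ≡ 3 (mod 4), so (583/611) = −(611/583).
Reduce top mod 583: now compute (28/583).
Pull out 2^2: since 583 ≡ 7 (mod 8), (2/583) = +1, so (2/583)^2 = +1.
Reciprocity: 7 ≡ 3 and 583 ≡ 3 (mod 4), so (7/583) = −(583/7).
Reduce top mod 7: now compute (2/7).
Pull out 2: since 7 ≡ 7 (mod 8), (2/7) = +1.
Reached (1/7) = 1. Collecting the sign flips along the way, the symbol is +1.

1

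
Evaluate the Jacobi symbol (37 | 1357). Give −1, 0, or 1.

1

Reciprocity: 37 ≡ 1 and 1357 ≡ 1 (mod 4), so (37/1357) = +(1357/37).
Reduce top mod 37: now compute (25/37).
Reciprocity: 25 ≡ 1 and 37 ≡ 1 (mod 4), so (25/37) = +(37/25).
Reduce top mod 25: now compute (12/25).
Pull out 2^2: since 25 ≡ 1 (mod 8), (2/25) = +1, so (2/25)^2 = +1.
Reciprocity: 3 ≡ 3 and 25 ≡ 1 (mod 4), so (3/25) = +(25/3).
Reduce top mod 3: now compute (1/3).
Reached (1/3) = 1. Collecting the sign flips along the way, the symbol is +1.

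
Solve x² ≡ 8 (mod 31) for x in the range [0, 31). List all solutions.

Since 31 ≡ 3 (mod 4), a square root of 8 is 8^((31+1)/4) = 8^8 mod 31.
Repeated squaring: 8^2≡2, 8^4≡4, 8^8≡16 (mod 31).
8^8 = 8^(8) ≡ 16 (mod 31).
Check: 16² = 256 ≡ 8 (mod 31). The two roots are 15 and 16.

15, 16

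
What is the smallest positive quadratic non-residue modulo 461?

(2/461) = −1, so 2 is the smallest positive non-residue mod 461.

2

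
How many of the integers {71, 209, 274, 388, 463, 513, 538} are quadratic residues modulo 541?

(71/541) = -1 → non-residue.
(209/541) = -1 → non-residue.
(274/541) = -1 → non-residue.
(388/541) = -1 → non-residue.
(463/541) = +1 → QR.
(513/541) = +1 → QR.
(538/541) = +1 → QR.
Total quadratic residues among the 7: 3.

3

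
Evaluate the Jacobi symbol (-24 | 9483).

First reduce: -24 ≡ 9459 (mod 9483).
Reciprocity: 9459 ≡ 3 and 9483 ≡ 3 (mod 4), so (9459/9483) = −(9483/9459).
Reduce top mod 9459: now compute (24/9459).
Pull out 2^3: since 9459 ≡ 3 (mod 8), (2/9459) = -1, so (2/9459)^3 = -1.
Reciprocity: 3 ≡ 3 and 9459 ≡ 3 (mod 4), so (3/9459) = −(9459/3).
Reduce top mod 3: now compute (0/3).
Top reduces to 0: gcd > 1, so the symbol is 0.

0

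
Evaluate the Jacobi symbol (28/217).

0

Pull out 2^2: since 217 ≡ 1 (mod 8), (2/217) = +1, so (2/217)^2 = +1.
Reciprocity: 7 ≡ 3 and 217 ≡ 1 (mod 4), so (7/217) = +(217/7).
Reduce top mod 7: now compute (0/7).
Top reduces to 0: gcd > 1, so the symbol is 0.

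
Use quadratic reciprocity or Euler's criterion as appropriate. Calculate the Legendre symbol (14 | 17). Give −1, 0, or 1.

-1

Euler's criterion: (14/17) ≡ 14^8 (mod 17).
14^2 ≡ 9 (mod 17)
14^4 ≡ 13 (mod 17)
14^8 ≡ 16 (mod 17)
14^8 = 14^(8) ≡ 16 (mod 17).
Result is 16 ≡ −1, so (14/17) = −1.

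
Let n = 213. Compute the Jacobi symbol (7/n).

Reciprocity: 7 ≡ 3 and 213 ≡ 1 (mod 4), so (7/213) = +(213/7).
Reduce top mod 7: now compute (3/7).
Reciprocity: 3 ≡ 3 and 7 ≡ 3 (mod 4), so (3/7) = −(7/3).
Reduce top mod 3: now compute (1/3).
Reached (1/3) = 1. Collecting the sign flips along the way, the symbol is -1.

-1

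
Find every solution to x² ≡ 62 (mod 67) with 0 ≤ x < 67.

14, 53

Since 67 ≡ 3 (mod 4), a square root of 62 is 62^((67+1)/4) = 62^17 mod 67.
Repeated squaring: 62^2≡25, 62^4≡22, 62^8≡15, 62^16≡24 (mod 67).
62^17 = 62^(16+1) ≡ 14 (mod 67).
Check: 14² = 196 ≡ 62 (mod 67). The two roots are 14 and 53.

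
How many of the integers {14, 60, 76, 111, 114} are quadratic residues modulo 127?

2

(14/127) = -1 → non-residue.
(60/127) = +1 → QR.
(76/127) = +1 → QR.
(111/127) = -1 → non-residue.
(114/127) = -1 → non-residue.
Total quadratic residues among the 5: 2.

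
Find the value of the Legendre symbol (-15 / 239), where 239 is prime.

First reduce: -15 ≡ 224 (mod 239).
Pull out 2^5: since 239 ≡ 7 (mod 8), (2/239) = +1, so (2/239)^5 = +1.
Reciprocity: 7 ≡ 3 and 239 ≡ 3 (mod 4), so (7/239) = −(239/7).
Reduce top mod 7: now compute (1/7).
Reached (1/7) = 1. Collecting the sign flips along the way, the symbol is -1.

-1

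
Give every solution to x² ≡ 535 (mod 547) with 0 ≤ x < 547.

162, 385

Since 547 ≡ 3 (mod 4), a square root of 535 is 535^((547+1)/4) = 535^137 mod 547.
Repeated squaring: 535^2≡144, 535^4≡497, 535^8≡312, 535^16≡525, 535^32≡484, 535^64≡140, 535^128≡455 (mod 547).
535^137 = 535^(128+8+1) ≡ 385 (mod 547).
Check: 385² = 148225 ≡ 535 (mod 547). The two roots are 162 and 385.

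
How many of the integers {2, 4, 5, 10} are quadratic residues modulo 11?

2

(2/11) = -1 → non-residue.
(4/11) = +1 → QR.
(5/11) = +1 → QR.
(10/11) = -1 → non-residue.
Total quadratic residues among the 4: 2.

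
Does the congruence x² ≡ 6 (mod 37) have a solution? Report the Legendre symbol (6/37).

-1

Pull out 2: since 37 ≡ 5 (mod 8), (2/37) = -1.
Reciprocity: 3 ≡ 3 and 37 ≡ 1 (mod 4), so (3/37) = +(37/3).
Reduce top mod 3: now compute (1/3).
Reached (1/3) = 1. Collecting the sign flips along the way, the symbol is -1.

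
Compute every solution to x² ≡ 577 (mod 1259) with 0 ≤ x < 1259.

Since 1259 ≡ 3 (mod 4), a square root of 577 is 577^((1259+1)/4) = 577^315 mod 1259.
Repeated squaring: 577^2≡553, 577^4≡1131, 577^8≡17, 577^16≡289, 577^32≡427, 577^64≡1033, 577^128≡716, 577^256≡243 (mod 1259).
577^315 = 577^(256+32+16+8+2+1) ≡ 247 (mod 1259).
Check: 247² = 61009 ≡ 577 (mod 1259). The two roots are 247 and 1012.

247, 1012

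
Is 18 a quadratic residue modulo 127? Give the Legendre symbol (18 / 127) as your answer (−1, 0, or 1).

1

Pull out 2: since 127 ≡ 7 (mod 8), (2/127) = +1.
Reciprocity: 9 ≡ 1 and 127 ≡ 3 (mod 4), so (9/127) = +(127/9).
Reduce top mod 9: now compute (1/9).
Reached (1/9) = 1. Collecting the sign flips along the way, the symbol is +1.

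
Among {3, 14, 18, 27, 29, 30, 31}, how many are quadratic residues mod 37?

3

(3/37) = +1 → QR.
(14/37) = -1 → non-residue.
(18/37) = -1 → non-residue.
(27/37) = +1 → QR.
(29/37) = -1 → non-residue.
(30/37) = +1 → QR.
(31/37) = -1 → non-residue.
Total quadratic residues among the 7: 3.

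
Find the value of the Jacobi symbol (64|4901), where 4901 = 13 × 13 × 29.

1

Pull out 2^6: since 4901 ≡ 5 (mod 8), (2/4901) = -1, so (2/4901)^6 = +1.
Reached (1/4901) = 1. Collecting the sign flips along the way, the symbol is +1.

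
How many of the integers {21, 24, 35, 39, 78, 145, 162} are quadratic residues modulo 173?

4

(21/173) = +1 → QR.
(24/173) = +1 → QR.
(35/173) = +1 → QR.
(39/173) = -1 → non-residue.
(78/173) = +1 → QR.
(145/173) = -1 → non-residue.
(162/173) = -1 → non-residue.
Total quadratic residues among the 7: 4.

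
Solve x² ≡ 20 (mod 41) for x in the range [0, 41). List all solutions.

15, 26

41 ≡ 1 (mod 4), so we find a root by search.
Trying successive values, 15² = 225 ≡ 20 (mod 41). The other root is 41 − 15 = 26.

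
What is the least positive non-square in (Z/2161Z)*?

7

(2/2161) = +1, so 2 is a residue.
(3/2161) = +1, so 3 is a residue.
(4/2161) = +1, so 4 is a residue.
(5/2161) = +1, so 5 is a residue.
(6/2161) = +1, so 6 is a residue.
(7/2161) = −1, so 7 is the smallest positive non-residue mod 2161.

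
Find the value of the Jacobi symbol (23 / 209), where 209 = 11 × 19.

Reciprocity: 23 ≡ 3 and 209 ≡ 1 (mod 4), so (23/209) = +(209/23).
Reduce top mod 23: now compute (2/23).
Pull out 2: since 23 ≡ 7 (mod 8), (2/23) = +1.
Reached (1/23) = 1. Collecting the sign flips along the way, the symbol is +1.

1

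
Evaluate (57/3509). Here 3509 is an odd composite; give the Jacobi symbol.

1

Reciprocity: 57 ≡ 1 and 3509 ≡ 1 (mod 4), so (57/3509) = +(3509/57).
Reduce top mod 57: now compute (32/57).
Pull out 2^5: since 57 ≡ 1 (mod 8), (2/57) = +1, so (2/57)^5 = +1.
Reached (1/57) = 1. Collecting the sign flips along the way, the symbol is +1.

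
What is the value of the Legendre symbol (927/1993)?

Reciprocity: 927 ≡ 3 and 1993 ≡ 1 (mod 4), so (927/1993) = +(1993/927).
Reduce top mod 927: now compute (139/927).
Reciprocity: 139 ≡ 3 and 927 ≡ 3 (mod 4), so (139/927) = −(927/139).
Reduce top mod 139: now compute (93/139).
Reciprocity: 93 ≡ 1 and 139 ≡ 3 (mod 4), so (93/139) = +(139/93).
Reduce top mod 93: now compute (46/93).
Pull out 2: since 93 ≡ 5 (mod 8), (2/93) = -1.
Reciprocity: 23 ≡ 3 and 93 ≡ 1 (mod 4), so (23/93) = +(93/23).
Reduce top mod 23: now compute (1/23).
Reached (1/23) = 1. Collecting the sign flips along the way, the symbol is +1.

1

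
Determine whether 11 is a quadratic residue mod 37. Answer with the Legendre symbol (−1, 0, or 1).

1

Euler's criterion: (11/37) ≡ 11^18 (mod 37).
11^2 ≡ 10 (mod 37)
11^4 ≡ 26 (mod 37)
11^8 ≡ 10 (mod 37)
11^16 ≡ 26 (mod 37)
11^18 = 11^(16+2) ≡ 1 (mod 37).
Result is 1, so (11/37) = 1.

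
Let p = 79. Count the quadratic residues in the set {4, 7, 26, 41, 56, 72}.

(4/79) = +1 → QR.
(7/79) = -1 → non-residue.
(26/79) = +1 → QR.
(41/79) = -1 → non-residue.
(56/79) = -1 → non-residue.
(72/79) = +1 → QR.
Total quadratic residues among the 6: 3.

3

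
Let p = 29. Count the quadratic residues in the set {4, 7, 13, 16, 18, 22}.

(4/29) = +1 → QR.
(7/29) = +1 → QR.
(13/29) = +1 → QR.
(16/29) = +1 → QR.
(18/29) = -1 → non-residue.
(22/29) = +1 → QR.
Total quadratic residues among the 6: 5.

5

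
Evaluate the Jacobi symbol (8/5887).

1

Pull out 2^3: since 5887 ≡ 7 (mod 8), (2/5887) = +1, so (2/5887)^3 = +1.
Reached (1/5887) = 1. Collecting the sign flips along the way, the symbol is +1.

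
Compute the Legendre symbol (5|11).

Reciprocity: 5 ≡ 1 and 11 ≡ 3 (mod 4), so (5/11) = +(11/5).
Reduce top mod 5: now compute (1/5).
Reached (1/5) = 1. Collecting the sign flips along the way, the symbol is +1.

1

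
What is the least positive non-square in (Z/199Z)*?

3

(2/199) = +1, so 2 is a residue.
(3/199) = −1, so 3 is the smallest positive non-residue mod 199.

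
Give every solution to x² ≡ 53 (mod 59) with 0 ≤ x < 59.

17, 42

Since 59 ≡ 3 (mod 4), a square root of 53 is 53^((59+1)/4) = 53^15 mod 59.
Repeated squaring: 53^2≡36, 53^4≡57, 53^8≡4 (mod 59).
53^15 = 53^(8+4+2+1) ≡ 17 (mod 59).
Check: 17² = 289 ≡ 53 (mod 59). The two roots are 17 and 42.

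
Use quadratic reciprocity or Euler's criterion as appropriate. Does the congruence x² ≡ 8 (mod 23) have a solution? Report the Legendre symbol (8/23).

Pull out 2^3: since 23 ≡ 7 (mod 8), (2/23) = +1, so (2/23)^3 = +1.
Reached (1/23) = 1. Collecting the sign flips along the way, the symbol is +1.

1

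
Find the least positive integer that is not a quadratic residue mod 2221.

2

(2/2221) = −1, so 2 is the smallest positive non-residue mod 2221.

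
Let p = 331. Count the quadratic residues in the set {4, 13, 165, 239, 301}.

(4/331) = +1 → QR.
(13/331) = -1 → non-residue.
(165/331) = +1 → QR.
(239/331) = +1 → QR.
(301/331) = -1 → non-residue.
Total quadratic residues among the 5: 3.

3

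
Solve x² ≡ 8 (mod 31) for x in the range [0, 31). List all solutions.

Since 31 ≡ 3 (mod 4), a square root of 8 is 8^((31+1)/4) = 8^8 mod 31.
Repeated squaring: 8^2≡2, 8^4≡4, 8^8≡16 (mod 31).
8^8 = 8^(8) ≡ 16 (mod 31).
Check: 16² = 256 ≡ 8 (mod 31). The two roots are 15 and 16.

15, 16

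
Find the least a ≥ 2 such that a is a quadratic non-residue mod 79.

(2/79) = +1, so 2 is a residue.
(3/79) = −1, so 3 is the smallest positive non-residue mod 79.

3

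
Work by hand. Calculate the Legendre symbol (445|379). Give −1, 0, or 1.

-1

First reduce: 445 ≡ 66 (mod 379).
Pull out 2: since 379 ≡ 3 (mod 8), (2/379) = -1.
Reciprocity: 33 ≡ 1 and 379 ≡ 3 (mod 4), so (33/379) = +(379/33).
Reduce top mod 33: now compute (16/33).
Pull out 2^4: since 33 ≡ 1 (mod 8), (2/33) = +1, so (2/33)^4 = +1.
Reached (1/33) = 1. Collecting the sign flips along the way, the symbol is -1.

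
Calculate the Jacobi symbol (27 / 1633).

Reciprocity: 27 ≡ 3 and 1633 ≡ 1 (mod 4), so (27/1633) = +(1633/27).
Reduce top mod 27: now compute (13/27).
Reciprocity: 13 ≡ 1 and 27 ≡ 3 (mod 4), so (13/27) = +(27/13).
Reduce top mod 13: now compute (1/13).
Reached (1/13) = 1. Collecting the sign flips along the way, the symbol is +1.

1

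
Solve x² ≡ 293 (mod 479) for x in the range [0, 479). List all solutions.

Since 479 ≡ 3 (mod 4), a square root of 293 is 293^((479+1)/4) = 293^120 mod 479.
Repeated squaring: 293^2≡108, 293^4≡168, 293^8≡442, 293^16≡411, 293^32≡313, 293^64≡253 (mod 479).
293^120 = 293^(64+32+16+8) ≡ 432 (mod 479).
Check: 432² = 186624 ≡ 293 (mod 479). The two roots are 47 and 432.

47, 432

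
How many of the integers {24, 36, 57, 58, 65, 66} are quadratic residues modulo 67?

(24/67) = +1 → QR.
(36/67) = +1 → QR.
(57/67) = -1 → non-residue.
(58/67) = -1 → non-residue.
(65/67) = +1 → QR.
(66/67) = -1 → non-residue.
Total quadratic residues among the 6: 3.

3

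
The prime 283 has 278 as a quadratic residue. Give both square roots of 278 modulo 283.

Since 283 ≡ 3 (mod 4), a square root of 278 is 278^((283+1)/4) = 278^71 mod 283.
Repeated squaring: 278^2≡25, 278^4≡59, 278^8≡85, 278^16≡150, 278^32≡143, 278^64≡73 (mod 283).
278^71 = 278^(64+4+2+1) ≡ 174 (mod 283).
Check: 174² = 30276 ≡ 278 (mod 283). The two roots are 109 and 174.

109, 174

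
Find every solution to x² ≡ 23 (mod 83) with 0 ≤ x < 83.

40, 43

Since 83 ≡ 3 (mod 4), a square root of 23 is 23^((83+1)/4) = 23^21 mod 83.
Repeated squaring: 23^2≡31, 23^4≡48, 23^8≡63, 23^16≡68 (mod 83).
23^21 = 23^(16+4+1) ≡ 40 (mod 83).
Check: 40² = 1600 ≡ 23 (mod 83). The two roots are 40 and 43.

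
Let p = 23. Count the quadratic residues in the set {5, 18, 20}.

1

(5/23) = -1 → non-residue.
(18/23) = +1 → QR.
(20/23) = -1 → non-residue.
Total quadratic residues among the 3: 1.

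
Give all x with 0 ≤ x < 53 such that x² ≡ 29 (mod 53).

53 ≡ 1 (mod 4), so we find a root by search.
Trying successive values, 20² = 400 ≡ 29 (mod 53). The other root is 53 − 20 = 33.

20, 33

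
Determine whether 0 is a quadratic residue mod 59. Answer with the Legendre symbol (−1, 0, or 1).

Top reduces to 0: gcd > 1, so the symbol is 0.

0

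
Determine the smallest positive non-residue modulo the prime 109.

2

(2/109) = −1, so 2 is the smallest positive non-residue mod 109.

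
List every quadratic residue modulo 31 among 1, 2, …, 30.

Square k = 1,…,15 (k and 31−k give the same square):
1²=1, 2²=4, 3²=9, 4²=16, 5²=25, 6²≡5, 7²≡18, 8²≡2, 9²≡19, 10²≡7, 11²≡28, 12²≡20, 13²≡14, 14²≡10, 15²≡8 (mod 31).
So the quadratic residues mod 31 are {1, 2, 4, 5, 7, 8, 9, 10, 14, 16, 18, 19, 20, 25, 28}.

1, 2, 4, 5, 7, 8, 9, 10, 14, 16, 18, 19, 20, 25, 28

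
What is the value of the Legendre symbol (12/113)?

-1

Pull out 2^2: since 113 ≡ 1 (mod 8), (2/113) = +1, so (2/113)^2 = +1.
Reciprocity: 3 ≡ 3 and 113 ≡ 1 (mod 4), so (3/113) = +(113/3).
Reduce top mod 3: now compute (2/3).
Pull out 2: since 3 ≡ 3 (mod 8), (2/3) = -1.
Reached (1/3) = 1. Collecting the sign flips along the way, the symbol is -1.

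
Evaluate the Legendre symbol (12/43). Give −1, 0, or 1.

Euler's criterion: (12/43) ≡ 12^21 (mod 43).
12^2 ≡ 15 (mod 43)
12^4 ≡ 10 (mod 43)
12^8 ≡ 14 (mod 43)
12^16 ≡ 24 (mod 43)
12^21 = 12^(16+4+1) ≡ 42 (mod 43).
Result is 42 ≡ −1, so (12/43) = −1.

-1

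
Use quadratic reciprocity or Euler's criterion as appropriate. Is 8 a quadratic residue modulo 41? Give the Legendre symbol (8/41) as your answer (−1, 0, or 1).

1

Pull out 2^3: since 41 ≡ 1 (mod 8), (2/41) = +1, so (2/41)^3 = +1.
Reached (1/41) = 1. Collecting the sign flips along the way, the symbol is +1.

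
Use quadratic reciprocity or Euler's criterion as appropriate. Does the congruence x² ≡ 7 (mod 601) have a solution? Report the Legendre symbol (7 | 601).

Reciprocity: 7 ≡ 3 and 601 ≡ 1 (mod 4), so (7/601) = +(601/7).
Reduce top mod 7: now compute (6/7).
Pull out 2: since 7 ≡ 7 (mod 8), (2/7) = +1.
Reciprocity: 3 ≡ 3 and 7 ≡ 3 (mod 4), so (3/7) = −(7/3).
Reduce top mod 3: now compute (1/3).
Reached (1/3) = 1. Collecting the sign flips along the way, the symbol is -1.

-1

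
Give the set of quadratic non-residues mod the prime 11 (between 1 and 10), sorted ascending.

2,6,7,8,10

Square k = 1,…,5 (k and 11−k give the same square):
1²=1, 2²=4, 3²=9, 4²≡5, 5²≡3 (mod 11).
The residues are {1, 3, 4, 5, 9}; the non-residues are the remaining 5 nonzero classes.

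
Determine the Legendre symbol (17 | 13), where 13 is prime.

1

First reduce: 17 ≡ 4 (mod 13).
Pull out 2^2: since 13 ≡ 5 (mod 8), (2/13) = -1, so (2/13)^2 = +1.
Reached (1/13) = 1. Collecting the sign flips along the way, the symbol is +1.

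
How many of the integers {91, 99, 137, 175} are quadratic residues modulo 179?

0

(91/179) = -1 → non-residue.
(99/179) = -1 → non-residue.
(137/179) = -1 → non-residue.
(175/179) = -1 → non-residue.
Total quadratic residues among the 4: 0.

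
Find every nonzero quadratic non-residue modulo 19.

2,3,8,10,12,13,14,15,18

Square k = 1,…,9 (k and 19−k give the same square):
1²=1, 2²=4, 3²=9, 4²=16, 5²≡6, 6²≡17, 7²≡11, 8²≡7, 9²≡5 (mod 19).
The residues are {1, 4, 5, 6, 7, 9, 11, 16, 17}; the non-residues are the remaining 9 nonzero classes.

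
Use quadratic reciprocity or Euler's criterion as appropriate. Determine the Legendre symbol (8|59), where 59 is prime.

-1

Euler's criterion: (8/59) ≡ 8^29 (mod 59).
8^2 ≡ 5 (mod 59)
8^4 ≡ 25 (mod 59)
8^8 ≡ 35 (mod 59)
8^16 ≡ 45 (mod 59)
8^29 = 8^(16+8+4+1) ≡ 58 (mod 59).
Result is 58 ≡ −1, so (8/59) = −1.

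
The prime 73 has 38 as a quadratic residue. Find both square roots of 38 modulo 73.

29, 44

73 ≡ 1 (mod 4), so we find a root by search.
Trying successive values, 29² = 841 ≡ 38 (mod 73). The other root is 73 − 29 = 44.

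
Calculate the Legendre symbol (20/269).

Pull out 2^2: since 269 ≡ 5 (mod 8), (2/269) = -1, so (2/269)^2 = +1.
Reciprocity: 5 ≡ 1 and 269 ≡ 1 (mod 4), so (5/269) = +(269/5).
Reduce top mod 5: now compute (4/5).
Pull out 2^2: since 5 ≡ 5 (mod 8), (2/5) = -1, so (2/5)^2 = +1.
Reached (1/5) = 1. Collecting the sign flips along the way, the symbol is +1.

1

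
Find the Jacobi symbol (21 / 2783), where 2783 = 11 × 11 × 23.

Reciprocity: 21 ≡ 1 and 2783 ≡ 3 (mod 4), so (21/2783) = +(2783/21).
Reduce top mod 21: now compute (11/21).
Reciprocity: 11 ≡ 3 and 21 ≡ 1 (mod 4), so (11/21) = +(21/11).
Reduce top mod 11: now compute (10/11).
Pull out 2: since 11 ≡ 3 (mod 8), (2/11) = -1.
Reciprocity: 5 ≡ 1 and 11 ≡ 3 (mod 4), so (5/11) = +(11/5).
Reduce top mod 5: now compute (1/5).
Reached (1/5) = 1. Collecting the sign flips along the way, the symbol is -1.

-1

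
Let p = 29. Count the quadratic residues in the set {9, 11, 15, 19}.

(9/29) = +1 → QR.
(11/29) = -1 → non-residue.
(15/29) = -1 → non-residue.
(19/29) = -1 → non-residue.
Total quadratic residues among the 4: 1.

1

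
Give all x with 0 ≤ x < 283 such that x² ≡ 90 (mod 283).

72, 211

Since 283 ≡ 3 (mod 4), a square root of 90 is 90^((283+1)/4) = 90^71 mod 283.
Repeated squaring: 90^2≡176, 90^4≡129, 90^8≡227, 90^16≡23, 90^32≡246, 90^64≡237 (mod 283).
90^71 = 90^(64+4+2+1) ≡ 211 (mod 283).
Check: 211² = 44521 ≡ 90 (mod 283). The two roots are 72 and 211.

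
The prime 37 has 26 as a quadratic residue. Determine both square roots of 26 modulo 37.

10, 27

37 ≡ 1 (mod 4), so we find a root by search.
Trying successive values, 10² = 100 ≡ 26 (mod 37). The other root is 37 − 10 = 27.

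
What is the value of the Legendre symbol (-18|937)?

Euler's criterion: (-18/937) ≡ 919^468 (mod 937).
919^2 ≡ 324 (mod 937)
919^4 ≡ 32 (mod 937)
919^8 ≡ 87 (mod 937)
919^16 ≡ 73 (mod 937)
919^32 ≡ 644 (mod 937)
919^64 ≡ 582 (mod 937)
919^128 ≡ 467 (mod 937)
919^256 ≡ 705 (mod 937)
919^468 = 919^(256+128+64+16+4) ≡ 1 (mod 937).
Result is 1, so (-18/937) = 1.

1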